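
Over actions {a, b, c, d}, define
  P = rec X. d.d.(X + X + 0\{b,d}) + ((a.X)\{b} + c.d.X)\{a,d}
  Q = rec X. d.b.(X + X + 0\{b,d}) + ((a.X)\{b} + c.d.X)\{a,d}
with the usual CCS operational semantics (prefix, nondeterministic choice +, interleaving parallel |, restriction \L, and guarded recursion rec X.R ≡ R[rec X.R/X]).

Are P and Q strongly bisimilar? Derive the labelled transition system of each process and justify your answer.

LTS(P): 4 reachable states
  p0 = rec X. d.d.(X + X + 0\{b,d}) + ((a.X)\{b} + c.d.X)\{a,d} has moves --c--▸ p1, --d--▸ p2
  p1 = (d.(rec X. d.d.(X + X + 0\{b,d}) + ((a.X)\{b} + c.d.X)\{a,d}))\{a,d} has moves deadlocked
  p2 = d.((rec X. d.d.(X + X + 0\{b,d}) + ((a.X)\{b} + c.d.X)\{a,d}) + (rec X. d.d.(X + X + 0\{b,d}) + ((a.X)\{b} + c.d.X)\{a,d}) + 0\{b,d}) has moves --d--▸ p3
  p3 = (rec X. d.d.(X + X + 0\{b,d}) + ((a.X)\{b} + c.d.X)\{a,d}) + (rec X. d.d.(X + X + 0\{b,d}) + ((a.X)\{b} + c.d.X)\{a,d}) + 0\{b,d} has moves --c--▸ p1, --d--▸ p2
LTS(Q): 4 reachable states
  q0 = rec X. d.b.(X + X + 0\{b,d}) + ((a.X)\{b} + c.d.X)\{a,d} has moves --c--▸ q1, --d--▸ q2
  q1 = (d.(rec X. d.b.(X + X + 0\{b,d}) + ((a.X)\{b} + c.d.X)\{a,d}))\{a,d} has moves deadlocked
  q2 = b.((rec X. d.b.(X + X + 0\{b,d}) + ((a.X)\{b} + c.d.X)\{a,d}) + (rec X. d.b.(X + X + 0\{b,d}) + ((a.X)\{b} + c.d.X)\{a,d}) + 0\{b,d}) has moves --b--▸ q3
  q3 = (rec X. d.b.(X + X + 0\{b,d}) + ((a.X)\{b} + c.d.X)\{a,d}) + (rec X. d.b.(X + X + 0\{b,d}) + ((a.X)\{b} + c.d.X)\{a,d}) + 0\{b,d} has moves --c--▸ q1, --d--▸ q2
Coarsest stable partition (strong bisimilarity classes):
  B0 = {p0, p3}
  B1 = {p2}
  B2 = {p1, q1}
  B3 = {q0, q3}
  B4 = {q2}
p0 ∈ B0, q0 ∈ B3 → different blocks

not bisimilar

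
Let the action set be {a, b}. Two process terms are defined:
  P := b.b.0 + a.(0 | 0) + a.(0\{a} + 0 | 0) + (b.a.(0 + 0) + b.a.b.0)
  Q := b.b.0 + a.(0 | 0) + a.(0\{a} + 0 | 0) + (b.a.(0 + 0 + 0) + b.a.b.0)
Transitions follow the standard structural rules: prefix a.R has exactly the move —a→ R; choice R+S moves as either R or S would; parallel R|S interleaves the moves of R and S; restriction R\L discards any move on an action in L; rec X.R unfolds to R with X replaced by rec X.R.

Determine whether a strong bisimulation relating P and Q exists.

YES

Reachable graph of P (8 states):
  p0 = b.b.0 + a.(0 | 0) + a.(0\{a} + 0 | 0) + (b.a.(0 + 0) + b.a.b.0) has moves -a-> p1, -a-> p2, -b-> p3, -b-> p4, -b-> p5
  p1 = 0 | 0 has moves ∅
  p2 = 0\{a} + 0 | 0 has moves ∅
  p3 = a.(0 + 0) has moves -a-> p6
  p4 = a.b.0 has moves -a-> p5
  p5 = b.0 has moves -b-> p7
  p6 = 0 + 0 has moves ∅
  p7 = 0 has moves ∅
Reachable graph of Q (8 states):
  q0 = b.b.0 + a.(0 | 0) + a.(0\{a} + 0 | 0) + (b.a.(0 + 0 + 0) + b.a.b.0) has moves -a-> q1, -a-> q2, -b-> q3, -b-> q4, -b-> q5
  q1 = 0 | 0 has moves ∅
  q2 = 0\{a} + 0 | 0 has moves ∅
  q3 = a.(0 + 0 + 0) has moves -a-> q6
  q4 = a.b.0 has moves -a-> q5
  q5 = b.0 has moves -b-> q7
  q6 = 0 + 0 + 0 has moves ∅
  q7 = 0 has moves ∅
Bisimilarity quotient blocks:
  B0 = {p0, q0}
  B1 = {p1, p2, p6, p7, q1, q2, q6, q7}
  B2 = {p5, q5}
  B3 = {p3, q3}
  B4 = {p4, q4}
p0 ∈ B0, q0 ∈ B0 → same block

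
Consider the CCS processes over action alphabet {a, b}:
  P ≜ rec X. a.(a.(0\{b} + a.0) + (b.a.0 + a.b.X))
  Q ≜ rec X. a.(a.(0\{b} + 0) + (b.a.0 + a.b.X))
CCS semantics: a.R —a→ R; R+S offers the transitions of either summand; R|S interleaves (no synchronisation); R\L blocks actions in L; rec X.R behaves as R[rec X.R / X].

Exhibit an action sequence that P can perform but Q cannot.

P's transition system — 6 states:
  u0 = rec X. a.(a.(0\{b} + a.0) + (b.a.0 + a.b.X)) :: —a→ u1
  u1 = a.(0\{b} + a.0) + (b.a.0 + a.b.(rec X. a.(a.(0\{b} + a.0) + (b.a.0 + a.b.X)))) :: —a→ u2, —a→ u3, —b→ u4
  u2 = 0\{b} + a.0 :: —a→ u5
  u3 = b.(rec X. a.(a.(0\{b} + a.0) + (b.a.0 + a.b.X))) :: —b→ u0
  u4 = a.0 :: —a→ u5
  u5 = 0 :: ·
Q's transition system — 6 states:
  v0 = rec X. a.(a.(0\{b} + 0) + (b.a.0 + a.b.X)) :: —a→ v1
  v1 = a.(0\{b} + 0) + (b.a.0 + a.b.(rec X. a.(a.(0\{b} + 0) + (b.a.0 + a.b.X)))) :: —a→ v2, —a→ v3, —b→ v4
  v2 = 0\{b} + 0 :: ·
  v3 = b.(rec X. a.(a.(0\{b} + 0) + (b.a.0 + a.b.X))) :: —b→ v0
  v4 = a.0 :: —a→ v5
  v5 = 0 :: ·
Executing aaa from P (initial set {u0}):
  after a @ step 1: {u1}
  after a @ step 2: {u2, u3}
  after a @ step 3: {u5}
  P completes σ.
Executing aaa from Q (initial set {v0}):
  after a @ step 1: {v1}
  after a @ step 2: {v2, v3}
  after a @ step 3: no successor for Q

aaa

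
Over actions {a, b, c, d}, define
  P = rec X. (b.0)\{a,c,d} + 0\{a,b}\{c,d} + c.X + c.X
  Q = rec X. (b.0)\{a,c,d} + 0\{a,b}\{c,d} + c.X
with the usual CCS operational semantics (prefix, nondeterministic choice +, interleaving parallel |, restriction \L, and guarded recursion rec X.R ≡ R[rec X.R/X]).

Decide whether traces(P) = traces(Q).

traces(P) = traces(Q)

Reachable graph of P (2 states):
  u0 = rec X. (b.0)\{a,c,d} + 0\{a,b}\{c,d} + c.X + c.X :: -b-> u1, -c-> u0
  u1 = 0\{a,c,d} :: stopped
Reachable graph of Q (2 states):
  v0 = rec X. (b.0)\{a,c,d} + 0\{a,b}\{c,d} + c.X :: -b-> v1, -c-> v0
  v1 = 0\{a,c,d} :: stopped
Coarsest stable partition (strong bisimilarity classes):
  B0 = {u0, v0}
  B1 = {u1, v1}
u0 ∈ B0, v0 ∈ B0 → same block
Bisimilar ⇒ trace-equivalent.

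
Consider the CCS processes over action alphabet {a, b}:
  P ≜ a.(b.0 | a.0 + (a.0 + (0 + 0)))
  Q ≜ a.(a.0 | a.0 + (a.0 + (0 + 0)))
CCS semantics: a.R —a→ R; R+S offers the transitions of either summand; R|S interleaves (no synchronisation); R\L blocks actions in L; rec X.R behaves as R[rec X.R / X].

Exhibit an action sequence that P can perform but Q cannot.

ab

P's transition system — 6 states:
  p0 = a.(b.0 | a.0 + (a.0 + (0 + 0))) has moves -a-> p1
  p1 = b.0 | a.0 + (a.0 + (0 + 0)) has moves -a-> p2, -a-> p3, -b-> p4
  p2 = 0 has moves ·
  p3 = b.0 | 0 has moves -b-> p5
  p4 = 0 | a.0 has moves -a-> p5
  p5 = 0 | 0 has moves ·
Q's transition system — 6 states:
  q0 = a.(a.0 | a.0 + (a.0 + (0 + 0))) has moves -a-> q1
  q1 = a.0 | a.0 + (a.0 + (0 + 0)) has moves -a-> q2, -a-> q3, -a-> q4
  q2 = 0 has moves ·
  q3 = 0 | a.0 has moves -a-> q5
  q4 = a.0 | 0 has moves -a-> q5
  q5 = 0 | 0 has moves ·
Run σ = ⟨ab⟩ on P: start {p0}
  step 1 (a): {p1}
  step 2 (b): {p4}
  P completes σ.
Run σ = ⟨ab⟩ on Q: start {q0}
  step 1 (a): {q1}
  step 2 (b): no successor for Q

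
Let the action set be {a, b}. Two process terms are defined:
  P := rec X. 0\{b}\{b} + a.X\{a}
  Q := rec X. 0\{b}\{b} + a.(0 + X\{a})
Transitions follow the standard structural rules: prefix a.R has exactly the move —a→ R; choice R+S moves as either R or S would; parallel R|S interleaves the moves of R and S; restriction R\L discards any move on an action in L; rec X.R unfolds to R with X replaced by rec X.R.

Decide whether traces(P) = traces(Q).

LTS(P): 2 reachable states
  m0 = rec X. 0\{b}\{b} + a.X\{a} | ··a··> m1
  m1 = (rec X. 0\{b}\{b} + a.X\{a})\{a} | deadlocked
LTS(Q): 2 reachable states
  n0 = rec X. 0\{b}\{b} + a.(0 + X\{a}) | ··a··> n1
  n1 = 0 + (rec X. 0\{b}\{b} + a.(0 + X\{a}))\{a} | deadlocked
Coarsest stable partition (strong bisimilarity classes):
  B0 = {m0, n0}
  B1 = {m1, n1}
m0 ∈ B0, n0 ∈ B0 → same block
Bisimilar ⇒ trace-equivalent.

trace-equivalent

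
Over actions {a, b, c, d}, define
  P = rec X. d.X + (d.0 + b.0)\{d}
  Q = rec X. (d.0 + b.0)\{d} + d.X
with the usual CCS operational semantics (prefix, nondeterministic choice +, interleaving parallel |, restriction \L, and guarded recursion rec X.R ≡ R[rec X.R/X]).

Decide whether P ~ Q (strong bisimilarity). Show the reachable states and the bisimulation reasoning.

Reachable graph of P (2 states):
  s0 = rec X. d.X + (d.0 + b.0)\{d} has moves --b--▸ s1, --d--▸ s0
  s1 = 0\{d} has moves stopped
Reachable graph of Q (2 states):
  t0 = rec X. (d.0 + b.0)\{d} + d.X has moves --b--▸ t1, --d--▸ t0
  t1 = 0\{d} has moves stopped
Partition-refinement fixed point:
  B0 = {s0, t0}
  B1 = {s1, t1}
s0 ∈ B0, t0 ∈ B0 → same block

YES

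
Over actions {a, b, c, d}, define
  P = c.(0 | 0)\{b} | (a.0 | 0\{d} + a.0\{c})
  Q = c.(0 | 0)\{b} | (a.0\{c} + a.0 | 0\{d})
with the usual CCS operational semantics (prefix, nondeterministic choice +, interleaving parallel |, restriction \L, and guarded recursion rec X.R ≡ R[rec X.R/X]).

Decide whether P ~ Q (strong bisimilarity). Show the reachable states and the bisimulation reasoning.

YES

P's transition system — 6 states:
  s0 = c.(0 | 0)\{b} | (a.0 | 0\{d} + a.0\{c}) :: —a→ s1, —a→ s2, —c→ s3
  s1 = c.(0 | 0)\{b} | (0 | 0\{d}) :: —c→ s4
  s2 = c.(0 | 0)\{b} | 0\{c} :: —c→ s5
  s3 = (0 | 0)\{b} | (a.0 | 0\{d} + a.0\{c}) :: —a→ s4, —a→ s5
  s4 = (0 | 0)\{b} | (0 | 0\{d}) :: deadlocked
  s5 = (0 | 0)\{b} | 0\{c} :: deadlocked
Q's transition system — 6 states:
  t0 = c.(0 | 0)\{b} | (a.0\{c} + a.0 | 0\{d}) :: —a→ t1, —a→ t2, —c→ t3
  t1 = c.(0 | 0)\{b} | (0 | 0\{d}) :: —c→ t4
  t2 = c.(0 | 0)\{b} | 0\{c} :: —c→ t5
  t3 = (0 | 0)\{b} | (a.0\{c} + a.0 | 0\{d}) :: —a→ t4, —a→ t5
  t4 = (0 | 0)\{b} | (0 | 0\{d}) :: deadlocked
  t5 = (0 | 0)\{b} | 0\{c} :: deadlocked
Coarsest stable partition (strong bisimilarity classes):
  B0 = {s0, t0}
  B1 = {s3, t3}
  B2 = {s4, s5, t4, t5}
  B3 = {s1, s2, t1, t2}
s0 ∈ B0, t0 ∈ B0 → same block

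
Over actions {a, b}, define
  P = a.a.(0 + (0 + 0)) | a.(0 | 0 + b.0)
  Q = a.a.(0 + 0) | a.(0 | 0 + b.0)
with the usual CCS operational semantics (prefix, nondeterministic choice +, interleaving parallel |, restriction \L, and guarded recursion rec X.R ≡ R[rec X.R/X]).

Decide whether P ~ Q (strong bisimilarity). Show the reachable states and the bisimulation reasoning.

bisimilar

Reachable graph of P (9 states):
  p0 = a.a.(0 + (0 + 0)) | a.(0 | 0 + b.0) :: —a→ p1, —a→ p2
  p1 = a.(0 + (0 + 0)) | a.(0 | 0 + b.0) :: —a→ p3, —a→ p4
  p2 = a.a.(0 + (0 + 0)) | (0 | 0 + b.0) :: —a→ p4, —b→ p5
  p3 = (0 + (0 + 0)) | a.(0 | 0 + b.0) :: —a→ p6
  p4 = a.(0 + (0 + 0)) | (0 | 0 + b.0) :: —a→ p6, —b→ p7
  p5 = a.a.(0 + (0 + 0)) | 0 :: —a→ p7
  p6 = (0 + (0 + 0)) | (0 | 0 + b.0) :: —b→ p8
  p7 = a.(0 + (0 + 0)) | 0 :: —a→ p8
  p8 = (0 + (0 + 0)) | 0 :: (no moves)
Reachable graph of Q (9 states):
  q0 = a.a.(0 + 0) | a.(0 | 0 + b.0) :: —a→ q1, —a→ q2
  q1 = a.(0 + 0) | a.(0 | 0 + b.0) :: —a→ q3, —a→ q4
  q2 = a.a.(0 + 0) | (0 | 0 + b.0) :: —a→ q4, —b→ q5
  q3 = (0 + 0) | a.(0 | 0 + b.0) :: —a→ q6
  q4 = a.(0 + 0) | (0 | 0 + b.0) :: —a→ q6, —b→ q7
  q5 = a.a.(0 + 0) | 0 :: —a→ q7
  q6 = (0 + 0) | (0 | 0 + b.0) :: —b→ q8
  q7 = a.(0 + 0) | 0 :: —a→ q8
  q8 = (0 + 0) | 0 :: (no moves)
Bisimilarity quotient blocks:
  B0 = {p0, q0}
  B1 = {p1, q1}
  B2 = {p3, q3}
  B3 = {p6, q6}
  B4 = {p8, q8}
  B5 = {p4, q4}
  B6 = {p7, q7}
  B7 = {p2, q2}
  B8 = {p5, q5}
p0 ∈ B0, q0 ∈ B0 → same block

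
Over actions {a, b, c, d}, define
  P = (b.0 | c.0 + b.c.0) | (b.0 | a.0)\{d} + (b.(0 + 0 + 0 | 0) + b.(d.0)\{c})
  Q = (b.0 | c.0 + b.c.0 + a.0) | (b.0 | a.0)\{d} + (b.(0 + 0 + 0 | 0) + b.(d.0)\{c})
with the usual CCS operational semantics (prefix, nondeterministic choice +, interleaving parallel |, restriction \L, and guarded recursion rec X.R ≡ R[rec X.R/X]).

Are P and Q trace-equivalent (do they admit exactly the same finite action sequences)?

traces(P) ≠ traces(Q) — witness ⟨aa⟩

P's transition system — 27 states:
  s0 = (b.0 | c.0 + b.c.0) | (b.0 | a.0)\{d} + (b.(0 + 0 + 0 | 0) + b.(d.0)\{c}) ⊢ =a=> s1, =b=> s2, =b=> s3, =b=> s4, =b=> s5, =b=> s6, =c=> s7
  s1 = (b.0 | c.0 + b.c.0) | (b.0 | 0)\{d} ⊢ =b=> s10, =b=> s8, =b=> s9, =c=> s11
  s2 = (b.0 | c.0 + b.c.0) | (0 | a.0)\{d} ⊢ =a=> s8, =b=> s12, =b=> s13, =c=> s14
  s3 = (d.0)\{c} ⊢ =d=> s15
  s4 = 0 + 0 + 0 | 0 ⊢ stopped
  s5 = 0 | c.0 | (b.0 | a.0)\{d} ⊢ =a=> s9, =b=> s12, =c=> s16
  s6 = c.0 | (b.0 | a.0)\{d} ⊢ =a=> s10, =b=> s13, =c=> s17
  s7 = b.0 | 0 | (b.0 | a.0)\{d} ⊢ =a=> s11, =b=> s14, =b=> s16
  s8 = (b.0 | c.0 + b.c.0) | (0 | 0)\{d} ⊢ =b=> s18, =b=> s19, =c=> s20
  s9 = 0 | c.0 | (b.0 | 0)\{d} ⊢ =b=> s18, =c=> s21
  s10 = c.0 | (b.0 | 0)\{d} ⊢ =b=> s19, =c=> s22
  s11 = b.0 | 0 | (b.0 | 0)\{d} ⊢ =b=> s20, =b=> s21
  s12 = 0 | c.0 | (0 | a.0)\{d} ⊢ =a=> s18, =c=> s23
  s13 = c.0 | (0 | a.0)\{d} ⊢ =a=> s19, =c=> s24
  s14 = b.0 | 0 | (0 | a.0)\{d} ⊢ =a=> s20, =b=> s23
  s15 = 0\{c} ⊢ stopped
  s16 = 0 | 0 | (b.0 | a.0)\{d} ⊢ =a=> s21, =b=> s23
  s17 = 0 | (b.0 | a.0)\{d} ⊢ =a=> s22, =b=> s24
  s18 = 0 | c.0 | (0 | 0)\{d} ⊢ =c=> s25
  s19 = c.0 | (0 | 0)\{d} ⊢ =c=> s26
  s20 = b.0 | 0 | (0 | 0)\{d} ⊢ =b=> s25
  s21 = 0 | 0 | (b.0 | 0)\{d} ⊢ =b=> s25
  s22 = 0 | (b.0 | 0)\{d} ⊢ =b=> s26
  s23 = 0 | 0 | (0 | a.0)\{d} ⊢ =a=> s25
  s24 = 0 | (0 | a.0)\{d} ⊢ =a=> s26
  s25 = 0 | 0 | (0 | 0)\{d} ⊢ stopped
  s26 = 0 | (0 | 0)\{d} ⊢ stopped
Q's transition system — 27 states:
  t0 = (b.0 | c.0 + b.c.0 + a.0) | (b.0 | a.0)\{d} + (b.(0 + 0 + 0 | 0) + b.(d.0)\{c}) ⊢ =a=> t1, =a=> t2, =b=> t3, =b=> t4, =b=> t5, =b=> t6, =b=> t7, =c=> t8
  t1 = (b.0 | c.0 + b.c.0 + a.0) | (b.0 | 0)\{d} ⊢ =a=> t9, =b=> t10, =b=> t11, =b=> t12, =c=> t13
  t2 = 0 | (b.0 | a.0)\{d} ⊢ =a=> t9, =b=> t14
  t3 = (b.0 | c.0 + b.c.0 + a.0) | (0 | a.0)\{d} ⊢ =a=> t10, =a=> t14, =b=> t15, =b=> t16, =c=> t17
  t4 = (d.0)\{c} ⊢ =d=> t18
  t5 = 0 + 0 + 0 | 0 ⊢ stopped
  t6 = 0 | c.0 | (b.0 | a.0)\{d} ⊢ =a=> t11, =b=> t15, =c=> t19
  t7 = c.0 | (b.0 | a.0)\{d} ⊢ =a=> t12, =b=> t16, =c=> t2
  t8 = b.0 | 0 | (b.0 | a.0)\{d} ⊢ =a=> t13, =b=> t17, =b=> t19
  t9 = 0 | (b.0 | 0)\{d} ⊢ =b=> t20
  t10 = (b.0 | c.0 + b.c.0 + a.0) | (0 | 0)\{d} ⊢ =a=> t20, =b=> t21, =b=> t22, =c=> t23
  t11 = 0 | c.0 | (b.0 | 0)\{d} ⊢ =b=> t21, =c=> t24
  t12 = c.0 | (b.0 | 0)\{d} ⊢ =b=> t22, =c=> t9
  t13 = b.0 | 0 | (b.0 | 0)\{d} ⊢ =b=> t23, =b=> t24
  t14 = 0 | (0 | a.0)\{d} ⊢ =a=> t20
  t15 = 0 | c.0 | (0 | a.0)\{d} ⊢ =a=> t21, =c=> t25
  t16 = c.0 | (0 | a.0)\{d} ⊢ =a=> t22, =c=> t14
  t17 = b.0 | 0 | (0 | a.0)\{d} ⊢ =a=> t23, =b=> t25
  t18 = 0\{c} ⊢ stopped
  t19 = 0 | 0 | (b.0 | a.0)\{d} ⊢ =a=> t24, =b=> t25
  t20 = 0 | (0 | 0)\{d} ⊢ stopped
  t21 = 0 | c.0 | (0 | 0)\{d} ⊢ =c=> t26
  t22 = c.0 | (0 | 0)\{d} ⊢ =c=> t20
  t23 = b.0 | 0 | (0 | 0)\{d} ⊢ =b=> t26
  t24 = 0 | 0 | (b.0 | 0)\{d} ⊢ =b=> t26
  t25 = 0 | 0 | (0 | a.0)\{d} ⊢ =a=> t26
  t26 = 0 | 0 | (0 | 0)\{d} ⊢ stopped
Trace ⟨aa⟩ through Q, begin at {t0}:
  after a @ step 1: {t1, t2}
  after a @ step 2: {t9}
  Q completes σ.
Trace ⟨aa⟩ through P, begin at {s0}:
  after a @ step 1: {s1}
  after a @ step 2: ∅ (P stuck)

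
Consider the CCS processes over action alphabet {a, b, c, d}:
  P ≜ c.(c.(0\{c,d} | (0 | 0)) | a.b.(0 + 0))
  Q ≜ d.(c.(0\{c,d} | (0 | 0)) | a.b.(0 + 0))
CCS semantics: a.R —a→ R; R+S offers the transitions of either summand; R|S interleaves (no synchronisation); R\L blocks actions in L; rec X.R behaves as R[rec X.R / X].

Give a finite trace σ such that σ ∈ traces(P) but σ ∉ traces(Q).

c

LTS(P): 7 reachable states
  p0 = c.(c.(0\{c,d} | (0 | 0)) | a.b.(0 + 0)) | ··c··> p1
  p1 = c.(0\{c,d} | (0 | 0)) | a.b.(0 + 0) | ··a··> p2, ··c··> p3
  p2 = c.(0\{c,d} | (0 | 0)) | b.(0 + 0) | ··b··> p4, ··c··> p5
  p3 = 0\{c,d} | (0 | 0) | a.b.(0 + 0) | ··a··> p5
  p4 = c.(0\{c,d} | (0 | 0)) | (0 + 0) | ··c··> p6
  p5 = 0\{c,d} | (0 | 0) | b.(0 + 0) | ··b··> p6
  p6 = 0\{c,d} | (0 | 0) | (0 + 0) | ·
LTS(Q): 7 reachable states
  q0 = d.(c.(0\{c,d} | (0 | 0)) | a.b.(0 + 0)) | ··d··> q1
  q1 = c.(0\{c,d} | (0 | 0)) | a.b.(0 + 0) | ··a··> q2, ··c··> q3
  q2 = c.(0\{c,d} | (0 | 0)) | b.(0 + 0) | ··b··> q4, ··c··> q5
  q3 = 0\{c,d} | (0 | 0) | a.b.(0 + 0) | ··a··> q5
  q4 = c.(0\{c,d} | (0 | 0)) | (0 + 0) | ··c··> q6
  q5 = 0\{c,d} | (0 | 0) | b.(0 + 0) | ··b··> q6
  q6 = 0\{c,d} | (0 | 0) | (0 + 0) | ·
Run σ = ⟨c⟩ on P: start {p0}
  after c @ step 1: {p1}
  P completes σ.
Run σ = ⟨c⟩ on Q: start {q0}
  after c @ step 1: no successor for Q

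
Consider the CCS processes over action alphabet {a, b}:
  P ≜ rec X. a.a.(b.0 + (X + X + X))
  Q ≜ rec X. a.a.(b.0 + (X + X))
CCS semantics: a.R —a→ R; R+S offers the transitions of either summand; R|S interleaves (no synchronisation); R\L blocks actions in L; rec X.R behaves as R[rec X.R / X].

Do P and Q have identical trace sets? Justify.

P's transition system — 4 states:
  p0 = rec X. a.a.(b.0 + (X + X + X)) ⊢ -a-> p1
  p1 = a.(b.0 + ((rec X. a.a.(b.0 + (X + X + X))) + (rec X. a.a.(b.0 + (X + X + X))) + (rec X. a.a.(b.0 + (X + X + X))))) ⊢ -a-> p2
  p2 = b.0 + ((rec X. a.a.(b.0 + (X + X + X))) + (rec X. a.a.(b.0 + (X + X + X))) + (rec X. a.a.(b.0 + (X + X + X)))) ⊢ -a-> p1, -b-> p3
  p3 = 0 ⊢ deadlocked
Q's transition system — 4 states:
  q0 = rec X. a.a.(b.0 + (X + X)) ⊢ -a-> q1
  q1 = a.(b.0 + ((rec X. a.a.(b.0 + (X + X))) + (rec X. a.a.(b.0 + (X + X))))) ⊢ -a-> q2
  q2 = b.0 + ((rec X. a.a.(b.0 + (X + X))) + (rec X. a.a.(b.0 + (X + X)))) ⊢ -a-> q1, -b-> q3
  q3 = 0 ⊢ deadlocked
Coarsest stable partition (strong bisimilarity classes):
  B0 = {p0, q0}
  B1 = {p1, q1}
  B2 = {p2, q2}
  B3 = {p3, q3}
p0 ∈ B0, q0 ∈ B0 → same block
Bisimilar ⇒ trace-equivalent.

YES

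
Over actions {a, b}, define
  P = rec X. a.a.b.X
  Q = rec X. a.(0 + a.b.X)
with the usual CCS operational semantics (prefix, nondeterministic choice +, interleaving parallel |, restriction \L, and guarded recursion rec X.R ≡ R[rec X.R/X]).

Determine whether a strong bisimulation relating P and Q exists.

Reachable graph of P (3 states):
  m0 = rec X. a.a.b.X :: --a--▸ m1
  m1 = a.b.(rec X. a.a.b.X) :: --a--▸ m2
  m2 = b.(rec X. a.a.b.X) :: --b--▸ m0
Reachable graph of Q (3 states):
  n0 = rec X. a.(0 + a.b.X) :: --a--▸ n1
  n1 = 0 + a.b.(rec X. a.(0 + a.b.X)) :: --a--▸ n2
  n2 = b.(rec X. a.(0 + a.b.X)) :: --b--▸ n0
Bisimilarity quotient blocks:
  B0 = {m0, n0}
  B1 = {m1, n1}
  B2 = {m2, n2}
m0 ∈ B0, n0 ∈ B0 → same block

P ~ Q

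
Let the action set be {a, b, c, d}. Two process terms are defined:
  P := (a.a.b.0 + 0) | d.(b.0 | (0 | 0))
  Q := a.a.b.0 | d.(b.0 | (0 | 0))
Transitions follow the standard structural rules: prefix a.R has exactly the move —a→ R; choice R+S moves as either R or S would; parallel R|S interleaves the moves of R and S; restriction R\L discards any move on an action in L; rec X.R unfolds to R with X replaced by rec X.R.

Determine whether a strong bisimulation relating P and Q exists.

YES

Reachable graph of P (12 states):
  p0 = (a.a.b.0 + 0) | d.(b.0 | (0 | 0)) :: =a=> p1, =d=> p2
  p1 = a.b.0 | d.(b.0 | (0 | 0)) :: =a=> p3, =d=> p4
  p2 = (a.a.b.0 + 0) | (b.0 | (0 | 0)) :: =a=> p4, =b=> p5
  p3 = b.0 | d.(b.0 | (0 | 0)) :: =b=> p6, =d=> p7
  p4 = a.b.0 | (b.0 | (0 | 0)) :: =a=> p7, =b=> p8
  p5 = (a.a.b.0 + 0) | (0 | (0 | 0)) :: =a=> p8
  p6 = 0 | d.(b.0 | (0 | 0)) :: =d=> p9
  p7 = b.0 | (b.0 | (0 | 0)) :: =b=> p10, =b=> p9
  p8 = a.b.0 | (0 | (0 | 0)) :: =a=> p10
  p9 = 0 | (b.0 | (0 | 0)) :: =b=> p11
  p10 = b.0 | (0 | (0 | 0)) :: =b=> p11
  p11 = 0 | (0 | (0 | 0)) :: stopped
Reachable graph of Q (12 states):
  q0 = a.a.b.0 | d.(b.0 | (0 | 0)) :: =a=> q1, =d=> q2
  q1 = a.b.0 | d.(b.0 | (0 | 0)) :: =a=> q3, =d=> q4
  q2 = a.a.b.0 | (b.0 | (0 | 0)) :: =a=> q4, =b=> q5
  q3 = b.0 | d.(b.0 | (0 | 0)) :: =b=> q6, =d=> q7
  q4 = a.b.0 | (b.0 | (0 | 0)) :: =a=> q7, =b=> q8
  q5 = a.a.b.0 | (0 | (0 | 0)) :: =a=> q8
  q6 = 0 | d.(b.0 | (0 | 0)) :: =d=> q9
  q7 = b.0 | (b.0 | (0 | 0)) :: =b=> q10, =b=> q9
  q8 = a.b.0 | (0 | (0 | 0)) :: =a=> q10
  q9 = 0 | (b.0 | (0 | 0)) :: =b=> q11
  q10 = b.0 | (0 | (0 | 0)) :: =b=> q11
  q11 = 0 | (0 | (0 | 0)) :: stopped
Bisimilarity quotient blocks:
  B0 = {p0, q0}
  B1 = {p2, q2}
  B2 = {p4, q4}
  B3 = {p8, q8}
  B4 = {p10, p9, q10, q9}
  B5 = {p11, q11}
  B6 = {p7, q7}
  B7 = {p5, q5}
  B8 = {p1, q1}
  B9 = {p3, q3}
  B10 = {p6, q6}
p0 ∈ B0, q0 ∈ B0 → same block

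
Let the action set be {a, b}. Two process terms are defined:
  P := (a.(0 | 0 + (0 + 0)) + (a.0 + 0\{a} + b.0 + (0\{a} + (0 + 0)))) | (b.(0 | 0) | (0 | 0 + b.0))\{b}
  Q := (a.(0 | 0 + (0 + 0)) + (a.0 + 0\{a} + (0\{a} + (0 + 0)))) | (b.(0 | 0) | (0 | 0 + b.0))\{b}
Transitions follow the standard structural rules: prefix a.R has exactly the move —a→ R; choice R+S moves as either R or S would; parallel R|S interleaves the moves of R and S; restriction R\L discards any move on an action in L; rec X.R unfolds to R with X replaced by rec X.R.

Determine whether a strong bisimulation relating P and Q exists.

not bisimilar

Reachable graph of P (3 states):
  p0 = (a.(0 | 0 + (0 + 0)) + (a.0 + 0\{a} + b.0 + (0\{a} + (0 + 0)))) | (b.(0 | 0) | (0 | 0 + b.0))\{b} → =a=> p1, =a=> p2, =b=> p2
  p1 = (0 | 0 + (0 + 0)) | (b.(0 | 0) | (0 | 0 + b.0))\{b} → ∅
  p2 = 0 | (b.(0 | 0) | (0 | 0 + b.0))\{b} → ∅
Reachable graph of Q (3 states):
  q0 = (a.(0 | 0 + (0 + 0)) + (a.0 + 0\{a} + (0\{a} + (0 + 0)))) | (b.(0 | 0) | (0 | 0 + b.0))\{b} → =a=> q1, =a=> q2
  q1 = (0 | 0 + (0 + 0)) | (b.(0 | 0) | (0 | 0 + b.0))\{b} → ∅
  q2 = 0 | (b.(0 | 0) | (0 | 0 + b.0))\{b} → ∅
Bisimilarity quotient blocks:
  B0 = {p0}
  B1 = {p1, p2, q1, q2}
  B2 = {q0}
p0 ∈ B0, q0 ∈ B2 → different blocks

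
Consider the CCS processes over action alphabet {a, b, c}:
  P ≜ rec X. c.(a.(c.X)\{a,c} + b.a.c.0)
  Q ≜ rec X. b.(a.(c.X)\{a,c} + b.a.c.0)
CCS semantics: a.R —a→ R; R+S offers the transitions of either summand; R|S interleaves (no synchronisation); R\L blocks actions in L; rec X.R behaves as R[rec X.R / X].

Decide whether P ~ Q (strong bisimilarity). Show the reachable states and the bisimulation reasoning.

not bisimilar

Reachable graph of P (6 states):
  s0 = rec X. c.(a.(c.X)\{a,c} + b.a.c.0) | --c--▸ s1
  s1 = a.(c.(rec X. c.(a.(c.X)\{a,c} + b.a.c.0)))\{a,c} + b.a.c.0 | --a--▸ s2, --b--▸ s3
  s2 = (c.(rec X. c.(a.(c.X)\{a,c} + b.a.c.0)))\{a,c} | ·
  s3 = a.c.0 | --a--▸ s4
  s4 = c.0 | --c--▸ s5
  s5 = 0 | ·
Reachable graph of Q (6 states):
  t0 = rec X. b.(a.(c.X)\{a,c} + b.a.c.0) | --b--▸ t1
  t1 = a.(c.(rec X. b.(a.(c.X)\{a,c} + b.a.c.0)))\{a,c} + b.a.c.0 | --a--▸ t2, --b--▸ t3
  t2 = (c.(rec X. b.(a.(c.X)\{a,c} + b.a.c.0)))\{a,c} | ·
  t3 = a.c.0 | --a--▸ t4
  t4 = c.0 | --c--▸ t5
  t5 = 0 | ·
Coarsest stable partition (strong bisimilarity classes):
  B0 = {s0}
  B1 = {s1, t1}
  B2 = {s3, t3}
  B3 = {s4, t4}
  B4 = {s2, s5, t2, t5}
  B5 = {t0}
s0 ∈ B0, t0 ∈ B5 → different blocks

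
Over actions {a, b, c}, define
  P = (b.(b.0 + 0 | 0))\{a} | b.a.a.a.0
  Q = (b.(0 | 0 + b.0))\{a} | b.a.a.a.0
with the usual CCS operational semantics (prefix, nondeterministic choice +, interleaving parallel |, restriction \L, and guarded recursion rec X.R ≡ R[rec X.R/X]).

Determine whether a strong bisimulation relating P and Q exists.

bisimilar

P's transition system — 15 states:
  s0 = (b.(b.0 + 0 | 0))\{a} | b.a.a.a.0 :: —b→ s1, —b→ s2
  s1 = (b.(b.0 + 0 | 0))\{a} | a.a.a.0 :: —a→ s3, —b→ s4
  s2 = (b.0 + 0 | 0)\{a} | b.a.a.a.0 :: —b→ s4, —b→ s5
  s3 = (b.(b.0 + 0 | 0))\{a} | a.a.0 :: —a→ s6, —b→ s7
  s4 = (b.0 + 0 | 0)\{a} | a.a.a.0 :: —a→ s7, —b→ s8
  s5 = 0\{a} | b.a.a.a.0 :: —b→ s8
  s6 = (b.(b.0 + 0 | 0))\{a} | a.0 :: —a→ s9, —b→ s10
  s7 = (b.0 + 0 | 0)\{a} | a.a.0 :: —a→ s10, —b→ s11
  s8 = 0\{a} | a.a.a.0 :: —a→ s11
  s9 = (b.(b.0 + 0 | 0))\{a} | 0 :: —b→ s12
  s10 = (b.0 + 0 | 0)\{a} | a.0 :: —a→ s12, —b→ s13
  s11 = 0\{a} | a.a.0 :: —a→ s13
  s12 = (b.0 + 0 | 0)\{a} | 0 :: —b→ s14
  s13 = 0\{a} | a.0 :: —a→ s14
  s14 = 0\{a} | 0 :: stopped
Q's transition system — 15 states:
  t0 = (b.(0 | 0 + b.0))\{a} | b.a.a.a.0 :: —b→ t1, —b→ t2
  t1 = (0 | 0 + b.0)\{a} | b.a.a.a.0 :: —b→ t3, —b→ t4
  t2 = (b.(0 | 0 + b.0))\{a} | a.a.a.0 :: —a→ t5, —b→ t3
  t3 = (0 | 0 + b.0)\{a} | a.a.a.0 :: —a→ t6, —b→ t7
  t4 = 0\{a} | b.a.a.a.0 :: —b→ t7
  t5 = (b.(0 | 0 + b.0))\{a} | a.a.0 :: —a→ t8, —b→ t6
  t6 = (0 | 0 + b.0)\{a} | a.a.0 :: —a→ t9, —b→ t10
  t7 = 0\{a} | a.a.a.0 :: —a→ t10
  t8 = (b.(0 | 0 + b.0))\{a} | a.0 :: —a→ t11, —b→ t9
  t9 = (0 | 0 + b.0)\{a} | a.0 :: —a→ t12, —b→ t13
  t10 = 0\{a} | a.a.0 :: —a→ t13
  t11 = (b.(0 | 0 + b.0))\{a} | 0 :: —b→ t12
  t12 = (0 | 0 + b.0)\{a} | 0 :: —b→ t14
  t13 = 0\{a} | a.0 :: —a→ t14
  t14 = 0\{a} | 0 :: stopped
Coarsest stable partition (strong bisimilarity classes):
  B0 = {s0, t0}
  B1 = {s1, t2}
  B2 = {s3, t5}
  B3 = {s6, t8}
  B4 = {s9, t11}
  B5 = {s12, t12}
  B6 = {s14, t14}
  B7 = {s10, t9}
  B8 = {s13, t13}
  B9 = {s7, t6}
  B10 = {s11, t10}
  B11 = {s4, t3}
  B12 = {s8, t7}
  B13 = {s2, t1}
  B14 = {s5, t4}
s0 ∈ B0, t0 ∈ B0 → same block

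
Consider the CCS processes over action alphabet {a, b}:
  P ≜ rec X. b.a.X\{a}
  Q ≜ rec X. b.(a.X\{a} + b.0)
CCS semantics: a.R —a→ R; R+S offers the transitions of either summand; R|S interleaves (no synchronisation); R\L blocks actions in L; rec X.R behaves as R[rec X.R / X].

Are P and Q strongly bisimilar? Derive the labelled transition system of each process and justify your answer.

P ≁ Q

P's transition system — 4 states:
  m0 = rec X. b.a.X\{a} :: ··b··> m1
  m1 = a.(rec X. b.a.X\{a})\{a} :: ··a··> m2
  m2 = (rec X. b.a.X\{a})\{a} :: ··b··> m3
  m3 = (a.(rec X. b.a.X\{a})\{a})\{a} :: ∅
Q's transition system — 6 states:
  n0 = rec X. b.(a.X\{a} + b.0) :: ··b··> n1
  n1 = a.(rec X. b.(a.X\{a} + b.0))\{a} + b.0 :: ··a··> n2, ··b··> n3
  n2 = (rec X. b.(a.X\{a} + b.0))\{a} :: ··b··> n4
  n3 = 0 :: ∅
  n4 = (a.(rec X. b.(a.X\{a} + b.0))\{a} + b.0)\{a} :: ··b··> n5
  n5 = 0\{a} :: ∅
Partition-refinement fixed point:
  B0 = {m0}
  B1 = {m1}
  B2 = {m2, n4}
  B3 = {m3, n3, n5}
  B4 = {n0}
  B5 = {n1}
  B6 = {n2}
m0 ∈ B0, n0 ∈ B4 → different blocks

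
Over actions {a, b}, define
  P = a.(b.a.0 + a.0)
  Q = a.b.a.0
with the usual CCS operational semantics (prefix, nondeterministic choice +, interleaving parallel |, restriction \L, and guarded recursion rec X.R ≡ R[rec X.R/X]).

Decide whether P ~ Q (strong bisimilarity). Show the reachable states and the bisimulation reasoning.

P ≁ Q

Reachable graph of P (4 states):
  u0 = a.(b.a.0 + a.0) ⊢ —a→ u1
  u1 = b.a.0 + a.0 ⊢ —a→ u2, —b→ u3
  u2 = 0 ⊢ ·
  u3 = a.0 ⊢ —a→ u2
Reachable graph of Q (4 states):
  v0 = a.b.a.0 ⊢ —a→ v1
  v1 = b.a.0 ⊢ —b→ v2
  v2 = a.0 ⊢ —a→ v3
  v3 = 0 ⊢ ·
Coarsest stable partition (strong bisimilarity classes):
  B0 = {u0}
  B1 = {u1}
  B2 = {u2, v3}
  B3 = {u3, v2}
  B4 = {v0}
  B5 = {v1}
u0 ∈ B0, v0 ∈ B4 → different blocks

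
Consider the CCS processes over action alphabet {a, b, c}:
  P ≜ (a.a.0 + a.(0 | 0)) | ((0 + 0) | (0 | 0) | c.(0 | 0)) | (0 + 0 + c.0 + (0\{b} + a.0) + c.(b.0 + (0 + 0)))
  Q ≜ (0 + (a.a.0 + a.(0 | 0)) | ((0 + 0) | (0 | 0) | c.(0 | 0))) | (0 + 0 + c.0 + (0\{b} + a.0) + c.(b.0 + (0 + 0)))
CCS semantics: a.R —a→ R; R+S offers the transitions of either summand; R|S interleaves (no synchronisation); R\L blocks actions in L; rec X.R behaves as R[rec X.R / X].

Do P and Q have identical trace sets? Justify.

P's transition system — 24 states:
  u0 = (a.a.0 + a.(0 | 0)) | ((0 + 0) | (0 | 0) | c.(0 | 0)) | (0 + 0 + c.0 + (0\{b} + a.0) + c.(b.0 + (0 + 0))) ⊢ —a→ u1, —a→ u2, —a→ u3, —c→ u1, —c→ u4, —c→ u5
  u1 = (a.a.0 + a.(0 | 0)) | ((0 + 0) | (0 | 0) | c.(0 | 0)) | 0 ⊢ —a→ u6, —a→ u7, —c→ u8
  u2 = 0 | 0 | ((0 + 0) | (0 | 0) | c.(0 | 0)) | (0 + 0 + c.0 + (0\{b} + a.0) + c.(b.0 + (0 + 0))) ⊢ —a→ u6, —c→ u10, —c→ u6, —c→ u9
  u3 = a.0 | ((0 + 0) | (0 | 0) | c.(0 | 0)) | (0 + 0 + c.0 + (0\{b} + a.0) + c.(b.0 + (0 + 0))) ⊢ —a→ u11, —a→ u7, —c→ u12, —c→ u13, —c→ u7
  u4 = (a.a.0 + a.(0 | 0)) | ((0 + 0) | (0 | 0) | (0 | 0)) | (0 + 0 + c.0 + (0\{b} + a.0) + c.(b.0 + (0 + 0))) ⊢ —a→ u12, —a→ u8, —a→ u9, —c→ u14, —c→ u8
  u5 = (a.a.0 + a.(0 | 0)) | ((0 + 0) | (0 | 0) | c.(0 | 0)) | (b.0 + (0 + 0)) ⊢ —a→ u10, —a→ u13, —b→ u1, —c→ u14
  u6 = 0 | 0 | ((0 + 0) | (0 | 0) | c.(0 | 0)) | 0 ⊢ —c→ u15
  u7 = a.0 | ((0 + 0) | (0 | 0) | c.(0 | 0)) | 0 ⊢ —a→ u16, —c→ u17
  u8 = (a.a.0 + a.(0 | 0)) | ((0 + 0) | (0 | 0) | (0 | 0)) | 0 ⊢ —a→ u15, —a→ u17
  u9 = 0 | 0 | ((0 + 0) | (0 | 0) | (0 | 0)) | (0 + 0 + c.0 + (0\{b} + a.0) + c.(b.0 + (0 + 0))) ⊢ —a→ u15, —c→ u15, —c→ u18
  u10 = 0 | 0 | ((0 + 0) | (0 | 0) | c.(0 | 0)) | (b.0 + (0 + 0)) ⊢ —b→ u6, —c→ u18
  u11 = 0 | ((0 + 0) | (0 | 0) | c.(0 | 0)) | (0 + 0 + c.0 + (0\{b} + a.0) + c.(b.0 + (0 + 0))) ⊢ —a→ u16, —c→ u16, —c→ u19, —c→ u20
  u12 = a.0 | ((0 + 0) | (0 | 0) | (0 | 0)) | (0 + 0 + c.0 + (0\{b} + a.0) + c.(b.0 + (0 + 0))) ⊢ —a→ u17, —a→ u19, —c→ u17, —c→ u21
  u13 = a.0 | ((0 + 0) | (0 | 0) | c.(0 | 0)) | (b.0 + (0 + 0)) ⊢ —a→ u20, —b→ u7, —c→ u21
  u14 = (a.a.0 + a.(0 | 0)) | ((0 + 0) | (0 | 0) | (0 | 0)) | (b.0 + (0 + 0)) ⊢ —a→ u18, —a→ u21, —b→ u8
  u15 = 0 | 0 | ((0 + 0) | (0 | 0) | (0 | 0)) | 0 ⊢ stopped
  u16 = 0 | ((0 + 0) | (0 | 0) | c.(0 | 0)) | 0 ⊢ —c→ u22
  u17 = a.0 | ((0 + 0) | (0 | 0) | (0 | 0)) | 0 ⊢ —a→ u22
  u18 = 0 | 0 | ((0 + 0) | (0 | 0) | (0 | 0)) | (b.0 + (0 + 0)) ⊢ —b→ u15
  u19 = 0 | ((0 + 0) | (0 | 0) | (0 | 0)) | (0 + 0 + c.0 + (0\{b} + a.0) + c.(b.0 + (0 + 0))) ⊢ —a→ u22, —c→ u22, —c→ u23
  u20 = 0 | ((0 + 0) | (0 | 0) | c.(0 | 0)) | (b.0 + (0 + 0)) ⊢ —b→ u16, —c→ u23
  u21 = a.0 | ((0 + 0) | (0 | 0) | (0 | 0)) | (b.0 + (0 + 0)) ⊢ —a→ u23, —b→ u17
  u22 = 0 | ((0 + 0) | (0 | 0) | (0 | 0)) | 0 ⊢ stopped
  u23 = 0 | ((0 + 0) | (0 | 0) | (0 | 0)) | (b.0 + (0 + 0)) ⊢ —b→ u22
Q's transition system — 24 states:
  v0 = (0 + (a.a.0 + a.(0 | 0)) | ((0 + 0) | (0 | 0) | c.(0 | 0))) | (0 + 0 + c.0 + (0\{b} + a.0) + c.(b.0 + (0 + 0))) ⊢ —a→ v1, —a→ v2, —a→ v3, —c→ v1, —c→ v4, —c→ v5
  v1 = (0 + (a.a.0 + a.(0 | 0)) | ((0 + 0) | (0 | 0) | c.(0 | 0))) | 0 ⊢ —a→ v6, —a→ v7, —c→ v8
  v2 = 0 | 0 | ((0 + 0) | (0 | 0) | c.(0 | 0)) | (0 + 0 + c.0 + (0\{b} + a.0) + c.(b.0 + (0 + 0))) ⊢ —a→ v6, —c→ v10, —c→ v6, —c→ v9
  v3 = a.0 | ((0 + 0) | (0 | 0) | c.(0 | 0)) | (0 + 0 + c.0 + (0\{b} + a.0) + c.(b.0 + (0 + 0))) ⊢ —a→ v11, —a→ v7, —c→ v12, —c→ v13, —c→ v7
  v4 = (0 + (a.a.0 + a.(0 | 0)) | ((0 + 0) | (0 | 0) | c.(0 | 0))) | (b.0 + (0 + 0)) ⊢ —a→ v10, —a→ v13, —b→ v1, —c→ v14
  v5 = (a.a.0 + a.(0 | 0)) | ((0 + 0) | (0 | 0) | (0 | 0)) | (0 + 0 + c.0 + (0\{b} + a.0) + c.(b.0 + (0 + 0))) ⊢ —a→ v12, —a→ v8, —a→ v9, —c→ v14, —c→ v8
  v6 = 0 | 0 | ((0 + 0) | (0 | 0) | c.(0 | 0)) | 0 ⊢ —c→ v15
  v7 = a.0 | ((0 + 0) | (0 | 0) | c.(0 | 0)) | 0 ⊢ —a→ v16, —c→ v17
  v8 = (a.a.0 + a.(0 | 0)) | ((0 + 0) | (0 | 0) | (0 | 0)) | 0 ⊢ —a→ v15, —a→ v17
  v9 = 0 | 0 | ((0 + 0) | (0 | 0) | (0 | 0)) | (0 + 0 + c.0 + (0\{b} + a.0) + c.(b.0 + (0 + 0))) ⊢ —a→ v15, —c→ v15, —c→ v18
  v10 = 0 | 0 | ((0 + 0) | (0 | 0) | c.(0 | 0)) | (b.0 + (0 + 0)) ⊢ —b→ v6, —c→ v18
  v11 = 0 | ((0 + 0) | (0 | 0) | c.(0 | 0)) | (0 + 0 + c.0 + (0\{b} + a.0) + c.(b.0 + (0 + 0))) ⊢ —a→ v16, —c→ v16, —c→ v19, —c→ v20
  v12 = a.0 | ((0 + 0) | (0 | 0) | (0 | 0)) | (0 + 0 + c.0 + (0\{b} + a.0) + c.(b.0 + (0 + 0))) ⊢ —a→ v17, —a→ v19, —c→ v17, —c→ v21
  v13 = a.0 | ((0 + 0) | (0 | 0) | c.(0 | 0)) | (b.0 + (0 + 0)) ⊢ —a→ v20, —b→ v7, —c→ v21
  v14 = (a.a.0 + a.(0 | 0)) | ((0 + 0) | (0 | 0) | (0 | 0)) | (b.0 + (0 + 0)) ⊢ —a→ v18, —a→ v21, —b→ v8
  v15 = 0 | 0 | ((0 + 0) | (0 | 0) | (0 | 0)) | 0 ⊢ stopped
  v16 = 0 | ((0 + 0) | (0 | 0) | c.(0 | 0)) | 0 ⊢ —c→ v22
  v17 = a.0 | ((0 + 0) | (0 | 0) | (0 | 0)) | 0 ⊢ —a→ v22
  v18 = 0 | 0 | ((0 + 0) | (0 | 0) | (0 | 0)) | (b.0 + (0 + 0)) ⊢ —b→ v15
  v19 = 0 | ((0 + 0) | (0 | 0) | (0 | 0)) | (0 + 0 + c.0 + (0\{b} + a.0) + c.(b.0 + (0 + 0))) ⊢ —a→ v22, —c→ v22, —c→ v23
  v20 = 0 | ((0 + 0) | (0 | 0) | c.(0 | 0)) | (b.0 + (0 + 0)) ⊢ —b→ v16, —c→ v23
  v21 = a.0 | ((0 + 0) | (0 | 0) | (0 | 0)) | (b.0 + (0 + 0)) ⊢ —a→ v23, —b→ v17
  v22 = 0 | ((0 + 0) | (0 | 0) | (0 | 0)) | 0 ⊢ stopped
  v23 = 0 | ((0 + 0) | (0 | 0) | (0 | 0)) | (b.0 + (0 + 0)) ⊢ —b→ v22
Coarsest stable partition (strong bisimilarity classes):
  B0 = {u0, v0}
  B1 = {u11, u2, v11, v2}
  B2 = {u16, u6, v16, v6}
  B3 = {u15, u22, v15, v22}
  B4 = {u10, u20, v10, v20}
  B5 = {u18, u23, v18, v23}
  B6 = {u19, u9, v19, v9}
  B7 = {u3, v3}
  B8 = {u7, v7}
  B9 = {u17, v17}
  B10 = {u13, v13}
  B11 = {u21, v21}
  B12 = {u12, v12}
  B13 = {u1, v1}
  B14 = {u8, v8}
  B15 = {u5, v4}
  B16 = {u14, v14}
  B17 = {u4, v5}
u0 ∈ B0, v0 ∈ B0 → same block
Bisimilar ⇒ trace-equivalent.

trace-equivalent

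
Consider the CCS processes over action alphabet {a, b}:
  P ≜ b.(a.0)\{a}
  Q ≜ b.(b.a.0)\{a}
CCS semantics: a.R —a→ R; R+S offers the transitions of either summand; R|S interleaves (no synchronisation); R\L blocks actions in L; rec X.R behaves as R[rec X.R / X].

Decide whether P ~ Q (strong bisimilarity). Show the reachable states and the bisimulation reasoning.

Reachable graph of P (2 states):
  s0 = b.(a.0)\{a} | ··b··> s1
  s1 = (a.0)\{a} | deadlocked
Reachable graph of Q (3 states):
  t0 = b.(b.a.0)\{a} | ··b··> t1
  t1 = (b.a.0)\{a} | ··b··> t2
  t2 = (a.0)\{a} | deadlocked
Coarsest stable partition (strong bisimilarity classes):
  B0 = {s0, t1}
  B1 = {s1, t2}
  B2 = {t0}
s0 ∈ B0, t0 ∈ B2 → different blocks

P ≁ Q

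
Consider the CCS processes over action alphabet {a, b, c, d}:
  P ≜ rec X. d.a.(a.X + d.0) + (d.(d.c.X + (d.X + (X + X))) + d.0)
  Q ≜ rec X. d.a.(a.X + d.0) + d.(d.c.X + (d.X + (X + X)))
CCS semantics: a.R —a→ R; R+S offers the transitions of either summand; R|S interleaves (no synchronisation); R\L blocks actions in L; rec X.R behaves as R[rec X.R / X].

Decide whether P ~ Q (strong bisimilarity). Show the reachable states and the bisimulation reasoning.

LTS(P): 6 reachable states
  u0 = rec X. d.a.(a.X + d.0) + (d.(d.c.X + (d.X + (X + X))) + d.0) | ··d··> u1, ··d··> u2, ··d··> u3
  u1 = 0 | stopped
  u2 = a.(a.(rec X. d.a.(a.X + d.0) + (d.(d.c.X + (d.X + (X + X))) + d.0)) + d.0) | ··a··> u4
  u3 = d.c.(rec X. d.a.(a.X + d.0) + (d.(d.c.X + (d.X + (X + X))) + d.0)) + (d.(rec X. d.a.(a.X + d.0) + (d.(d.c.X + (d.X + (X + X))) + d.0)) + ((rec X. d.a.(a.X + d.0) + (d.(d.c.X + (d.X + (X + X))) + d.0)) + (rec X. d.a.(a.X + d.0) + (d.(d.c.X + (d.X + (X + X))) + d.0)))) | ··d··> u0, ··d··> u1, ··d··> u2, ··d··> u3, ··d··> u5
  u4 = a.(rec X. d.a.(a.X + d.0) + (d.(d.c.X + (d.X + (X + X))) + d.0)) + d.0 | ··a··> u0, ··d··> u1
  u5 = c.(rec X. d.a.(a.X + d.0) + (d.(d.c.X + (d.X + (X + X))) + d.0)) | ··c··> u0
LTS(Q): 6 reachable states
  v0 = rec X. d.a.(a.X + d.0) + d.(d.c.X + (d.X + (X + X))) | ··d··> v1, ··d··> v2
  v1 = a.(a.(rec X. d.a.(a.X + d.0) + d.(d.c.X + (d.X + (X + X)))) + d.0) | ··a··> v3
  v2 = d.c.(rec X. d.a.(a.X + d.0) + d.(d.c.X + (d.X + (X + X)))) + (d.(rec X. d.a.(a.X + d.0) + d.(d.c.X + (d.X + (X + X)))) + ((rec X. d.a.(a.X + d.0) + d.(d.c.X + (d.X + (X + X)))) + (rec X. d.a.(a.X + d.0) + d.(d.c.X + (d.X + (X + X)))))) | ··d··> v0, ··d··> v1, ··d··> v2, ··d··> v4
  v3 = a.(rec X. d.a.(a.X + d.0) + d.(d.c.X + (d.X + (X + X)))) + d.0 | ··a··> v0, ··d··> v5
  v4 = c.(rec X. d.a.(a.X + d.0) + d.(d.c.X + (d.X + (X + X)))) | ··c··> v0
  v5 = 0 | stopped
Bisimilarity quotient blocks:
  B0 = {u0}
  B1 = {u2}
  B2 = {u4}
  B3 = {u1, v5}
  B4 = {u3}
  B5 = {u5}
  B6 = {v0}
  B7 = {v1}
  B8 = {v3}
  B9 = {v2}
  B10 = {v4}
u0 ∈ B0, v0 ∈ B6 → different blocks

not bisimilar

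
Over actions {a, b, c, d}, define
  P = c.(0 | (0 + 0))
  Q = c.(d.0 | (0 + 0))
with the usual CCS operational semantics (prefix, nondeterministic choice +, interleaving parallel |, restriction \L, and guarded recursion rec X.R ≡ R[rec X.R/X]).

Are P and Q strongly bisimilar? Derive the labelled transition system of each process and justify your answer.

P's transition system — 2 states:
  p0 = c.(0 | (0 + 0)) has moves =c=> p1
  p1 = 0 | (0 + 0) has moves deadlocked
Q's transition system — 3 states:
  q0 = c.(d.0 | (0 + 0)) has moves =c=> q1
  q1 = d.0 | (0 + 0) has moves =d=> q2
  q2 = 0 | (0 + 0) has moves deadlocked
Coarsest stable partition (strong bisimilarity classes):
  B0 = {p0}
  B1 = {p1, q2}
  B2 = {q0}
  B3 = {q1}
p0 ∈ B0, q0 ∈ B2 → different blocks

not bisimilar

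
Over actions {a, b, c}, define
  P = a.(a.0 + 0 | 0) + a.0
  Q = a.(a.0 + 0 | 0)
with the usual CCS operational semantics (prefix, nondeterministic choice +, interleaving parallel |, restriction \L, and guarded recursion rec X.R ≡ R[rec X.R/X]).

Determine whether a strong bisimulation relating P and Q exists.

LTS(P): 3 reachable states
  m0 = a.(a.0 + 0 | 0) + a.0 ⊢ --a--▸ m1, --a--▸ m2
  m1 = 0 ⊢ ·
  m2 = a.0 + 0 | 0 ⊢ --a--▸ m1
LTS(Q): 3 reachable states
  n0 = a.(a.0 + 0 | 0) ⊢ --a--▸ n1
  n1 = a.0 + 0 | 0 ⊢ --a--▸ n2
  n2 = 0 ⊢ ·
Partition-refinement fixed point:
  B0 = {m0}
  B1 = {m1, n2}
  B2 = {m2, n1}
  B3 = {n0}
m0 ∈ B0, n0 ∈ B3 → different blocks

P ≁ Q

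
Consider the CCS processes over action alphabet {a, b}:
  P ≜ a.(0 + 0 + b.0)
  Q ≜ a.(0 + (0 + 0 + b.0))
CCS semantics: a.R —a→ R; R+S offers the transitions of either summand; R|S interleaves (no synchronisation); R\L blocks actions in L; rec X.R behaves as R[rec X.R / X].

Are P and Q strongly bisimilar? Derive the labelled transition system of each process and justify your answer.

bisimilar

LTS(P): 3 reachable states
  p0 = a.(0 + 0 + b.0) :: --a--▸ p1
  p1 = 0 + 0 + b.0 :: --b--▸ p2
  p2 = 0 :: stopped
LTS(Q): 3 reachable states
  q0 = a.(0 + (0 + 0 + b.0)) :: --a--▸ q1
  q1 = 0 + (0 + 0 + b.0) :: --b--▸ q2
  q2 = 0 :: stopped
Partition-refinement fixed point:
  B0 = {p0, q0}
  B1 = {p1, q1}
  B2 = {p2, q2}
p0 ∈ B0, q0 ∈ B0 → same block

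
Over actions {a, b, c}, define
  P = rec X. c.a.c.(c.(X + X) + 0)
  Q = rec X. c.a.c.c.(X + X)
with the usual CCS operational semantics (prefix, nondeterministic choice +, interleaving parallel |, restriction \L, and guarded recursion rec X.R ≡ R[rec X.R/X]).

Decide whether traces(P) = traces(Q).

YES

P's transition system — 5 states:
  u0 = rec X. c.a.c.(c.(X + X) + 0) has moves —c→ u1
  u1 = a.c.(c.((rec X. c.a.c.(c.(X + X) + 0)) + (rec X. c.a.c.(c.(X + X) + 0))) + 0) has moves —a→ u2
  u2 = c.(c.((rec X. c.a.c.(c.(X + X) + 0)) + (rec X. c.a.c.(c.(X + X) + 0))) + 0) has moves —c→ u3
  u3 = c.((rec X. c.a.c.(c.(X + X) + 0)) + (rec X. c.a.c.(c.(X + X) + 0))) + 0 has moves —c→ u4
  u4 = (rec X. c.a.c.(c.(X + X) + 0)) + (rec X. c.a.c.(c.(X + X) + 0)) has moves —c→ u1
Q's transition system — 5 states:
  v0 = rec X. c.a.c.c.(X + X) has moves —c→ v1
  v1 = a.c.c.((rec X. c.a.c.c.(X + X)) + (rec X. c.a.c.c.(X + X))) has moves —a→ v2
  v2 = c.c.((rec X. c.a.c.c.(X + X)) + (rec X. c.a.c.c.(X + X))) has moves —c→ v3
  v3 = c.((rec X. c.a.c.c.(X + X)) + (rec X. c.a.c.c.(X + X))) has moves —c→ v4
  v4 = (rec X. c.a.c.c.(X + X)) + (rec X. c.a.c.c.(X + X)) has moves —c→ v1
Partition-refinement fixed point:
  B0 = {u0, u4, v0, v4}
  B1 = {u1, v1}
  B2 = {u2, v2}
  B3 = {u3, v3}
u0 ∈ B0, v0 ∈ B0 → same block
Bisimilar ⇒ trace-equivalent.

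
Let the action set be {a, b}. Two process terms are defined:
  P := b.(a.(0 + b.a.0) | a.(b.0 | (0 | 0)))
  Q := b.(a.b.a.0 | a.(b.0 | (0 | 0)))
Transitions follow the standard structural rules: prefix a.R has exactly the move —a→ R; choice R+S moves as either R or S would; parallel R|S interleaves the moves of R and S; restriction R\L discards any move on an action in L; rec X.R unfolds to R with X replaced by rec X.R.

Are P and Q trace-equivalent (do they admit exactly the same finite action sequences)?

LTS(P): 13 reachable states
  u0 = b.(a.(0 + b.a.0) | a.(b.0 | (0 | 0))) ⊢ —b→ u1
  u1 = a.(0 + b.a.0) | a.(b.0 | (0 | 0)) ⊢ —a→ u2, —a→ u3
  u2 = (0 + b.a.0) | a.(b.0 | (0 | 0)) ⊢ —a→ u4, —b→ u5
  u3 = a.(0 + b.a.0) | (b.0 | (0 | 0)) ⊢ —a→ u4, —b→ u6
  u4 = (0 + b.a.0) | (b.0 | (0 | 0)) ⊢ —b→ u7, —b→ u8
  u5 = a.0 | a.(b.0 | (0 | 0)) ⊢ —a→ u8, —a→ u9
  u6 = a.(0 + b.a.0) | (0 | (0 | 0)) ⊢ —a→ u7
  u7 = (0 + b.a.0) | (0 | (0 | 0)) ⊢ —b→ u10
  u8 = a.0 | (b.0 | (0 | 0)) ⊢ —a→ u11, —b→ u10
  u9 = 0 | a.(b.0 | (0 | 0)) ⊢ —a→ u11
  u10 = a.0 | (0 | (0 | 0)) ⊢ —a→ u12
  u11 = 0 | (b.0 | (0 | 0)) ⊢ —b→ u12
  u12 = 0 | (0 | (0 | 0)) ⊢ ∅
LTS(Q): 13 reachable states
  v0 = b.(a.b.a.0 | a.(b.0 | (0 | 0))) ⊢ —b→ v1
  v1 = a.b.a.0 | a.(b.0 | (0 | 0)) ⊢ —a→ v2, —a→ v3
  v2 = a.b.a.0 | (b.0 | (0 | 0)) ⊢ —a→ v4, —b→ v5
  v3 = b.a.0 | a.(b.0 | (0 | 0)) ⊢ —a→ v4, —b→ v6
  v4 = b.a.0 | (b.0 | (0 | 0)) ⊢ —b→ v7, —b→ v8
  v5 = a.b.a.0 | (0 | (0 | 0)) ⊢ —a→ v8
  v6 = a.0 | a.(b.0 | (0 | 0)) ⊢ —a→ v7, —a→ v9
  v7 = a.0 | (b.0 | (0 | 0)) ⊢ —a→ v10, —b→ v11
  v8 = b.a.0 | (0 | (0 | 0)) ⊢ —b→ v11
  v9 = 0 | a.(b.0 | (0 | 0)) ⊢ —a→ v10
  v10 = 0 | (b.0 | (0 | 0)) ⊢ —b→ v12
  v11 = a.0 | (0 | (0 | 0)) ⊢ —a→ v12
  v12 = 0 | (0 | (0 | 0)) ⊢ ∅
Partition-refinement fixed point:
  B0 = {u0, v0}
  B1 = {u1, v1}
  B2 = {u2, v3}
  B3 = {u4, v4}
  B4 = {u8, v7}
  B5 = {u10, v11}
  B6 = {u12, v12}
  B7 = {u11, v10}
  B8 = {u7, v8}
  B9 = {u5, v6}
  B10 = {u9, v9}
  B11 = {u3, v2}
  B12 = {u6, v5}
u0 ∈ B0, v0 ∈ B0 → same block
Bisimilar ⇒ trace-equivalent.

traces(P) = traces(Q)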